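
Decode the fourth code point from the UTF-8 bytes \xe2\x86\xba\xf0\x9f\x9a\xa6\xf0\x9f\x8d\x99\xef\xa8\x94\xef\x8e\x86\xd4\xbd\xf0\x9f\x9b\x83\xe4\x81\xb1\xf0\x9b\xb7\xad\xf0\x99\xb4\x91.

U+FA14

Offset 0: leading byte 0xE2 = 11100010 → 3-byte char #1 = E2 86 BA.
Offset 3: leading byte 0xF0 = 11110000 → 4-byte char #2 = F0 9F 9A A6.
Offset 7: leading byte 0xF0 = 11110000 → 4-byte char #3 = F0 9F 8D 99.
Offset 11: leading byte 0xEF = 11101111 → 3-byte char #4 = EF A8 94.
Leading byte 0xEF = 11101111 matches 1110xxxx → 3-byte sequence.
Byte 1: 0xEF = 11101111, payload 1111 (4 bits).
Byte 2: 0xA8 = 10101000 (10xxxxxx ✓), payload 101000.
Byte 3: 0x94 = 10010100 (10xxxxxx ✓), payload 010100.
Concatenate: 1111101000010100 = 0xFA14 (16 bits → U+FA14).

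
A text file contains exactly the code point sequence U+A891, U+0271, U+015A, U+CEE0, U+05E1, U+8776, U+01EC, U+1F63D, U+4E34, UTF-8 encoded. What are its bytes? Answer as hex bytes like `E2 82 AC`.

U+A891: 3-byte form → EA A2 91.
U+0271: 2-byte form → C9 B1.
U+015A: 2-byte form → C5 9A.
U+CEE0: 3-byte form → EC BB A0.
U+05E1: 2-byte form → D7 A1.
U+8776: 3-byte form → E8 9D B6.
U+01EC: 2-byte form → C7 AC.
U+1F63D: 4-byte form → F0 9F 98 BD.
U+4E34: 3-byte form → E4 B8 B4.
Concatenated (24 bytes): EA A2 91 C9 B1 C5 9A EC BB A0 D7 A1 E8 9D B6 C7 AC F0 9F 98 BD E4 B8 B4.

EA A2 91 C9 B1 C5 9A EC BB A0 D7 A1 E8 9D B6 C7 AC F0 9F 98 BD E4 B8 B4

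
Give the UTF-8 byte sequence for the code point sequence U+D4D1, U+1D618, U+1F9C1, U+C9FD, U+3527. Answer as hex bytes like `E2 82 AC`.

ED 93 91 F0 9D 98 98 F0 9F A7 81 EC A7 BD E3 94 A7

U+D4D1: 3-byte form → ED 93 91.
U+1D618: 4-byte form → F0 9D 98 98.
U+1F9C1: 4-byte form → F0 9F A7 81.
U+C9FD: 3-byte form → EC A7 BD.
U+3527: 3-byte form → E3 94 A7.
Concatenated (17 bytes): ED 93 91 F0 9D 98 98 F0 9F A7 81 EC A7 BD E3 94 A7.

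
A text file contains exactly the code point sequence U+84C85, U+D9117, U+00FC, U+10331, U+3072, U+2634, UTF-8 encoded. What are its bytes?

F2 84 B2 85 F3 99 84 97 C3 BC F0 90 8C B1 E3 81 B2 E2 98 B4

U+84C85: 4-byte form → F2 84 B2 85.
U+D9117: 4-byte form → F3 99 84 97.
U+00FC: 2-byte form → C3 BC.
U+10331: 4-byte form → F0 90 8C B1.
U+3072: 3-byte form → E3 81 B2.
U+2634: 3-byte form → E2 98 B4.
Concatenated (20 bytes): F2 84 B2 85 F3 99 84 97 C3 BC F0 90 8C B1 E3 81 B2 E2 98 B4.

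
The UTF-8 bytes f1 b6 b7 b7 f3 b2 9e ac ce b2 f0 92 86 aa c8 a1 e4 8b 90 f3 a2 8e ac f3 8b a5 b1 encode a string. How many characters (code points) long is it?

8

Byte at offset 0: 0xF1 = 11110001 → 4-byte char (#1). Advance 4.
Byte at offset 4: 0xF3 = 11110011 → 4-byte char (#2). Advance 4.
Byte at offset 8: 0xCE = 11001110 → 2-byte char (#3). Advance 2.
Byte at offset 10: 0xF0 = 11110000 → 4-byte char (#4). Advance 4.
Byte at offset 14: 0xC8 = 11001000 → 2-byte char (#5). Advance 2.
Byte at offset 16: 0xE4 = 11100100 → 3-byte char (#6). Advance 3.
Byte at offset 19: 0xF3 = 11110011 → 4-byte char (#7). Advance 4.
Byte at offset 23: 0xF3 = 11110011 → 4-byte char (#8). Advance 4.
Reached end at offset 27 after 8 code points.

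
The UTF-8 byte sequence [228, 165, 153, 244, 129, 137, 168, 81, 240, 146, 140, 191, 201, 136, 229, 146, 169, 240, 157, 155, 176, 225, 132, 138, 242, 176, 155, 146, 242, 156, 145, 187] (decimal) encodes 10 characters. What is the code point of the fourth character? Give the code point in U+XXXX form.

U+1233F

Offset 0: leading byte 0xE4 = 11100100 → 3-byte char #1 = E4 A5 99.
Offset 3: leading byte 0xF4 = 11110100 → 4-byte char #2 = F4 81 89 A8.
Offset 7: leading byte 0x51 = 01010001 → 1-byte char #3 = 51.
Offset 8: leading byte 0xF0 = 11110000 → 4-byte char #4 = F0 92 8C BF.
Leading byte 0xF0 = 11110000 matches 11110xxx → 4-byte sequence.
Byte 1: 0xF0 = 11110000, payload 000 (3 bits).
Byte 2: 0x92 = 10010010 (10xxxxxx ✓), payload 010010.
Byte 3: 0x8C = 10001100 (10xxxxxx ✓), payload 001100.
Byte 4: 0xBF = 10111111 (10xxxxxx ✓), payload 111111.
Concatenate: 000010010001100111111 = 0x1233F (21 bits → U+1233F).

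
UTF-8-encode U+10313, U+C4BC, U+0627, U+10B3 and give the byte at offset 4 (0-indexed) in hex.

0xEC

U+10313 → 4-byte form F0 90 8C 93 at offsets 0–3.
U+C4BC → 3-byte form EC 92 BC at offsets 4–6.
Offset 4 falls in char 2's range; it's byte 1 of EC 92 BC = 0xEC.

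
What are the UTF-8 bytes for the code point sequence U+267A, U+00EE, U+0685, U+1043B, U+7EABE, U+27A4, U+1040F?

E2 99 BA C3 AE DA 85 F0 90 90 BB F1 BE AA BE E2 9E A4 F0 90 90 8F

U+267A: 3-byte form → E2 99 BA.
U+00EE: 2-byte form → C3 AE.
U+0685: 2-byte form → DA 85.
U+1043B: 4-byte form → F0 90 90 BB.
U+7EABE: 4-byte form → F1 BE AA BE.
U+27A4: 3-byte form → E2 9E A4.
U+1040F: 4-byte form → F0 90 90 8F.
Concatenated (22 bytes): E2 99 BA C3 AE DA 85 F0 90 90 BB F1 BE AA BE E2 9E A4 F0 90 90 8F.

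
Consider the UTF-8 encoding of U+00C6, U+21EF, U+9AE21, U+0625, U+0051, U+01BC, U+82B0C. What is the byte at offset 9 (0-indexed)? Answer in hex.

0xD8

U+00C6 → 2-byte form C3 86 at offsets 0–1.
U+21EF → 3-byte form E2 87 AF at offsets 2–4.
U+9AE21 → 4-byte form F2 9A B8 A1 at offsets 5–8.
U+0625 → 2-byte form D8 A5 at offsets 9–10.
Offset 9 falls in char 4's range; it's byte 1 of D8 A5 = 0xD8.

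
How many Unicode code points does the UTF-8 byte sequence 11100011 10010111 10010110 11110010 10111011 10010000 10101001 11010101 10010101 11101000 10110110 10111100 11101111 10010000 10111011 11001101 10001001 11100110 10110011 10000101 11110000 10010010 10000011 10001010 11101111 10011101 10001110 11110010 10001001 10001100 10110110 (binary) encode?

10

Byte at offset 0: 0xE3 = 11100011 → 3-byte char (#1). Advance 3.
Byte at offset 3: 0xF2 = 11110010 → 4-byte char (#2). Advance 4.
Byte at offset 7: 0xD5 = 11010101 → 2-byte char (#3). Advance 2.
Byte at offset 9: 0xE8 = 11101000 → 3-byte char (#4). Advance 3.
Byte at offset 12: 0xEF = 11101111 → 3-byte char (#5). Advance 3.
Byte at offset 15: 0xCD = 11001101 → 2-byte char (#6). Advance 2.
Byte at offset 17: 0xE6 = 11100110 → 3-byte char (#7). Advance 3.
Byte at offset 20: 0xF0 = 11110000 → 4-byte char (#8). Advance 4.
Byte at offset 24: 0xEF = 11101111 → 3-byte char (#9). Advance 3.
Byte at offset 27: 0xF2 = 11110010 → 4-byte char (#10). Advance 4.
Reached end at offset 31 after 10 code points.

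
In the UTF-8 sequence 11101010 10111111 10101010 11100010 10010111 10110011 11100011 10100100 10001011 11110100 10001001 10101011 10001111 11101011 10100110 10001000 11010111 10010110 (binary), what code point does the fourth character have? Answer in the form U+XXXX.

Offset 0: leading byte 0xEA = 11101010 → 3-byte char #1 = EA BF AA.
Offset 3: leading byte 0xE2 = 11100010 → 3-byte char #2 = E2 97 B3.
Offset 6: leading byte 0xE3 = 11100011 → 3-byte char #3 = E3 A4 8B.
Offset 9: leading byte 0xF4 = 11110100 → 4-byte char #4 = F4 89 AB 8F.
Leading byte 0xF4 = 11110100 matches 11110xxx → 4-byte sequence.
Byte 1: 0xF4 = 11110100, payload 100 (3 bits).
Byte 2: 0x89 = 10001001 (10xxxxxx ✓), payload 001001.
Byte 3: 0xAB = 10101011 (10xxxxxx ✓), payload 101011.
Byte 4: 0x8F = 10001111 (10xxxxxx ✓), payload 001111.
Concatenate: 100001001101011001111 = 0x109ACF (21 bits → U+109ACF).

U+109ACF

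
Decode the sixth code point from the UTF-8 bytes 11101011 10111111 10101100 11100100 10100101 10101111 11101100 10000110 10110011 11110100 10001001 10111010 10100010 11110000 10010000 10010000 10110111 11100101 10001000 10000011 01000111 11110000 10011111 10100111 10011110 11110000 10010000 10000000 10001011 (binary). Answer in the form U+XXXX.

U+5203

Offset 0: leading byte 0xEB = 11101011 → 3-byte char #1 = EB BF AC.
Offset 3: leading byte 0xE4 = 11100100 → 3-byte char #2 = E4 A5 AF.
Offset 6: leading byte 0xEC = 11101100 → 3-byte char #3 = EC 86 B3.
Offset 9: leading byte 0xF4 = 11110100 → 4-byte char #4 = F4 89 BA A2.
Offset 13: leading byte 0xF0 = 11110000 → 4-byte char #5 = F0 90 90 B7.
Offset 17: leading byte 0xE5 = 11100101 → 3-byte char #6 = E5 88 83.
Leading byte 0xE5 = 11100101 matches 1110xxxx → 3-byte sequence.
Byte 1: 0xE5 = 11100101, payload 0101 (4 bits).
Byte 2: 0x88 = 10001000 (10xxxxxx ✓), payload 001000.
Byte 3: 0x83 = 10000011 (10xxxxxx ✓), payload 000011.
Concatenate: 0101001000000011 = 0x5203 (16 bits → U+5203).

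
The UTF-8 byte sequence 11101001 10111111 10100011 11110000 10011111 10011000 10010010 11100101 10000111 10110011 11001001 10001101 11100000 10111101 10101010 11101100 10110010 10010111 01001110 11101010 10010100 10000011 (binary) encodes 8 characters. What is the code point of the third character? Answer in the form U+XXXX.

U+51F3

Offset 0: leading byte 0xE9 = 11101001 → 3-byte char #1 = E9 BF A3.
Offset 3: leading byte 0xF0 = 11110000 → 4-byte char #2 = F0 9F 98 92.
Offset 7: leading byte 0xE5 = 11100101 → 3-byte char #3 = E5 87 B3.
Leading byte 0xE5 = 11100101 matches 1110xxxx → 3-byte sequence.
Byte 1: 0xE5 = 11100101, payload 0101 (4 bits).
Byte 2: 0x87 = 10000111 (10xxxxxx ✓), payload 000111.
Byte 3: 0xB3 = 10110011 (10xxxxxx ✓), payload 110011.
Concatenate: 0101000111110011 = 0x51F3 (16 bits → U+51F3).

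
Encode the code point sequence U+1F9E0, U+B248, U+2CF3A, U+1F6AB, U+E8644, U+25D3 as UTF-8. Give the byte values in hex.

U+1F9E0: 4-byte form → F0 9F A7 A0.
U+B248: 3-byte form → EB 89 88.
U+2CF3A: 4-byte form → F0 AC BC BA.
U+1F6AB: 4-byte form → F0 9F 9A AB.
U+E8644: 4-byte form → F3 A8 99 84.
U+25D3: 3-byte form → E2 97 93.
Concatenated (22 bytes): F0 9F A7 A0 EB 89 88 F0 AC BC BA F0 9F 9A AB F3 A8 99 84 E2 97 93.

F0 9F A7 A0 EB 89 88 F0 AC BC BA F0 9F 9A AB F3 A8 99 84 E2 97 93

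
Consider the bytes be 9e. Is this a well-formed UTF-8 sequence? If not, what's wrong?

invalid (continuation byte with no leading byte)

Byte 0xBE = 10111110 has the form 10xxxxxx — a continuation byte — but there is no preceding leading byte.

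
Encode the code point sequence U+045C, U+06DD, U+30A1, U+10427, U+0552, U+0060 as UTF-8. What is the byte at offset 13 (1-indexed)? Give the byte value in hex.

0x92

1-indexed offset 13 is 0-indexed offset 12.
U+045C → 2-byte form D1 9C at offsets 0–1.
U+06DD → 2-byte form DB 9D at offsets 2–3.
U+30A1 → 3-byte form E3 82 A1 at offsets 4–6.
U+10427 → 4-byte form F0 90 90 A7 at offsets 7–10.
U+0552 → 2-byte form D5 92 at offsets 11–12.
Offset 12 falls in char 5's range; it's byte 2 of D5 92 = 0x92.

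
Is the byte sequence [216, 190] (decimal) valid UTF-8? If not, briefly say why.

Leading byte 0xD8 = 11011000 → 2-byte form.
Continuation bytes 0xBE=10111110 all match 10xxxxxx.
Decoded value 0x63E is ≥ 0x80 (shortest form) and not a surrogate.

valid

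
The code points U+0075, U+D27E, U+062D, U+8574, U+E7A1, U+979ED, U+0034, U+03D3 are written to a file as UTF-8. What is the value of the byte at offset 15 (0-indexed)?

U+0075 → 1-byte form 75 at offsets 0–0.
U+D27E → 3-byte form ED 89 BE at offsets 1–3.
U+062D → 2-byte form D8 AD at offsets 4–5.
U+8574 → 3-byte form E8 95 B4 at offsets 6–8.
U+E7A1 → 3-byte form EE 9E A1 at offsets 9–11.
U+979ED → 4-byte form F2 97 A7 AD at offsets 12–15.
Offset 15 falls in char 6's range; it's byte 4 of F2 97 A7 AD = 0xAD.

0xAD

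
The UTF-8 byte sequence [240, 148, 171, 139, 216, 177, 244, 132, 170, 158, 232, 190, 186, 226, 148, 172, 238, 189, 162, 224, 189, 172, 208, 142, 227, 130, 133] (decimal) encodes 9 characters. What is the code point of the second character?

Offset 0: leading byte 0xF0 = 11110000 → 4-byte char #1 = F0 94 AB 8B.
Offset 4: leading byte 0xD8 = 11011000 → 2-byte char #2 = D8 B1.
Leading byte 0xD8 = 11011000 matches 110xxxxx → 2-byte sequence.
Byte 1: 0xD8 = 11011000, payload 11000 (5 bits).
Byte 2: 0xB1 = 10110001 (10xxxxxx ✓), payload 110001.
Concatenate: 11000110001 = 0x631 (11 bits → U+0631).

U+0631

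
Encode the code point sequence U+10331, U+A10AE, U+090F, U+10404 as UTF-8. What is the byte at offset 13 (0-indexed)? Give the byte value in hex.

0x90

U+10331 → 4-byte form F0 90 8C B1 at offsets 0–3.
U+A10AE → 4-byte form F2 A1 82 AE at offsets 4–7.
U+090F → 3-byte form E0 A4 8F at offsets 8–10.
U+10404 → 4-byte form F0 90 90 84 at offsets 11–14.
Offset 13 falls in char 4's range; it's byte 3 of F0 90 90 84 = 0x90.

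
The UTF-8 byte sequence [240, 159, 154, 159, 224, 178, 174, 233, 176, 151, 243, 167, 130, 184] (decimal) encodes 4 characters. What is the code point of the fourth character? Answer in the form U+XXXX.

Offset 0: leading byte 0xF0 = 11110000 → 4-byte char #1 = F0 9F 9A 9F.
Offset 4: leading byte 0xE0 = 11100000 → 3-byte char #2 = E0 B2 AE.
Offset 7: leading byte 0xE9 = 11101001 → 3-byte char #3 = E9 B0 97.
Offset 10: leading byte 0xF3 = 11110011 → 4-byte char #4 = F3 A7 82 B8.
Leading byte 0xF3 = 11110011 matches 11110xxx → 4-byte sequence.
Byte 1: 0xF3 = 11110011, payload 011 (3 bits).
Byte 2: 0xA7 = 10100111 (10xxxxxx ✓), payload 100111.
Byte 3: 0x82 = 10000010 (10xxxxxx ✓), payload 000010.
Byte 4: 0xB8 = 10111000 (10xxxxxx ✓), payload 111000.
Concatenate: 011100111000010111000 = 0xE70B8 (21 bits → U+E70B8).

U+E70B8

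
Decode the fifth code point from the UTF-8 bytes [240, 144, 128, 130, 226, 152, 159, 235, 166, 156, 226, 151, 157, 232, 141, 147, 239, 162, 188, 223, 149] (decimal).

U+8353

Offset 0: leading byte 0xF0 = 11110000 → 4-byte char #1 = F0 90 80 82.
Offset 4: leading byte 0xE2 = 11100010 → 3-byte char #2 = E2 98 9F.
Offset 7: leading byte 0xEB = 11101011 → 3-byte char #3 = EB A6 9C.
Offset 10: leading byte 0xE2 = 11100010 → 3-byte char #4 = E2 97 9D.
Offset 13: leading byte 0xE8 = 11101000 → 3-byte char #5 = E8 8D 93.
Leading byte 0xE8 = 11101000 matches 1110xxxx → 3-byte sequence.
Byte 1: 0xE8 = 11101000, payload 1000 (4 bits).
Byte 2: 0x8D = 10001101 (10xxxxxx ✓), payload 001101.
Byte 3: 0x93 = 10010011 (10xxxxxx ✓), payload 010011.
Concatenate: 1000001101010011 = 0x8353 (16 bits → U+8353).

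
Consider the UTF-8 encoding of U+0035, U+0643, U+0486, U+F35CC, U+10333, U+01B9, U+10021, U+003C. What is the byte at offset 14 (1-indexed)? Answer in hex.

1-indexed offset 14 is 0-indexed offset 13.
U+0035 → 1-byte form 35 at offsets 0–0.
U+0643 → 2-byte form D9 83 at offsets 1–2.
U+0486 → 2-byte form D2 86 at offsets 3–4.
U+F35CC → 4-byte form F3 B3 97 8C at offsets 5–8.
U+10333 → 4-byte form F0 90 8C B3 at offsets 9–12.
U+01B9 → 2-byte form C6 B9 at offsets 13–14.
Offset 13 falls in char 6's range; it's byte 1 of C6 B9 = 0xC6.

0xC6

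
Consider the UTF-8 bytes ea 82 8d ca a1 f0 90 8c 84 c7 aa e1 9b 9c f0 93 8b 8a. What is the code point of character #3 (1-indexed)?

Offset 0: leading byte 0xEA = 11101010 → 3-byte char #1 = EA 82 8D.
Offset 3: leading byte 0xCA = 11001010 → 2-byte char #2 = CA A1.
Offset 5: leading byte 0xF0 = 11110000 → 4-byte char #3 = F0 90 8C 84.
Leading byte 0xF0 = 11110000 matches 11110xxx → 4-byte sequence.
Byte 1: 0xF0 = 11110000, payload 000 (3 bits).
Byte 2: 0x90 = 10010000 (10xxxxxx ✓), payload 010000.
Byte 3: 0x8C = 10001100 (10xxxxxx ✓), payload 001100.
Byte 4: 0x84 = 10000100 (10xxxxxx ✓), payload 000100.
Concatenate: 000010000001100000100 = 0x10304 (21 bits → U+10304).

U+10304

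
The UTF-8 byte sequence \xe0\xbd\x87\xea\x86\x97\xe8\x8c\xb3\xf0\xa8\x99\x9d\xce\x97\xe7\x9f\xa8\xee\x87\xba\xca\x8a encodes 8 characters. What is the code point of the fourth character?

Offset 0: leading byte 0xE0 = 11100000 → 3-byte char #1 = E0 BD 87.
Offset 3: leading byte 0xEA = 11101010 → 3-byte char #2 = EA 86 97.
Offset 6: leading byte 0xE8 = 11101000 → 3-byte char #3 = E8 8C B3.
Offset 9: leading byte 0xF0 = 11110000 → 4-byte char #4 = F0 A8 99 9D.
Leading byte 0xF0 = 11110000 matches 11110xxx → 4-byte sequence.
Byte 1: 0xF0 = 11110000, payload 000 (3 bits).
Byte 2: 0xA8 = 10101000 (10xxxxxx ✓), payload 101000.
Byte 3: 0x99 = 10011001 (10xxxxxx ✓), payload 011001.
Byte 4: 0x9D = 10011101 (10xxxxxx ✓), payload 011101.
Concatenate: 000101000011001011101 = 0x2865D (21 bits → U+2865D).

U+2865D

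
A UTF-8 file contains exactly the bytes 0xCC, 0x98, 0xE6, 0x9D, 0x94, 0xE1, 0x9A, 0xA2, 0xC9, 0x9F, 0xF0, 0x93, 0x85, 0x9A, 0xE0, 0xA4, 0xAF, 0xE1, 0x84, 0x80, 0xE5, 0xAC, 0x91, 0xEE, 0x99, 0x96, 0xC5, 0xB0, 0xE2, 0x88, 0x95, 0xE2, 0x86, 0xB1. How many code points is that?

Byte at offset 0: 0xCC = 11001100 → 2-byte char (#1). Advance 2.
Byte at offset 2: 0xE6 = 11100110 → 3-byte char (#2). Advance 3.
Byte at offset 5: 0xE1 = 11100001 → 3-byte char (#3). Advance 3.
Byte at offset 8: 0xC9 = 11001001 → 2-byte char (#4). Advance 2.
Byte at offset 10: 0xF0 = 11110000 → 4-byte char (#5). Advance 4.
Byte at offset 14: 0xE0 = 11100000 → 3-byte char (#6). Advance 3.
Byte at offset 17: 0xE1 = 11100001 → 3-byte char (#7). Advance 3.
Byte at offset 20: 0xE5 = 11100101 → 3-byte char (#8). Advance 3.
Byte at offset 23: 0xEE = 11101110 → 3-byte char (#9). Advance 3.
Byte at offset 26: 0xC5 = 11000101 → 2-byte char (#10). Advance 2.
Byte at offset 28: 0xE2 = 11100010 → 3-byte char (#11). Advance 3.
Byte at offset 31: 0xE2 = 11100010 → 3-byte char (#12). Advance 3.
Reached end at offset 34 after 12 code points.

12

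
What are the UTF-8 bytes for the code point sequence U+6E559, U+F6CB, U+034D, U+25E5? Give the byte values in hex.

F1 AE 95 99 EF 9B 8B CD 8D E2 97 A5

U+6E559: 4-byte form → F1 AE 95 99.
U+F6CB: 3-byte form → EF 9B 8B.
U+034D: 2-byte form → CD 8D.
U+25E5: 3-byte form → E2 97 A5.
Concatenated (12 bytes): F1 AE 95 99 EF 9B 8B CD 8D E2 97 A5.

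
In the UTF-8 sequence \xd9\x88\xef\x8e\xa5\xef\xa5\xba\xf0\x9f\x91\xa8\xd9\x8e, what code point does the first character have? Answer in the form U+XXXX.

Offset 0: leading byte 0xD9 = 11011001 → 2-byte char #1 = D9 88.
Leading byte 0xD9 = 11011001 matches 110xxxxx → 2-byte sequence.
Byte 1: 0xD9 = 11011001, payload 11001 (5 bits).
Byte 2: 0x88 = 10001000 (10xxxxxx ✓), payload 001000.
Concatenate: 11001001000 = 0x648 (11 bits → U+0648).

U+0648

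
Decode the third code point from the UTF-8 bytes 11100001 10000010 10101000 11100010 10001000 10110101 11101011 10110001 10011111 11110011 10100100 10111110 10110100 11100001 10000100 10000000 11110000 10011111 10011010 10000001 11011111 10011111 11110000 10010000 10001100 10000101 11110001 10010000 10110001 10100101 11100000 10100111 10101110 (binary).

Offset 0: leading byte 0xE1 = 11100001 → 3-byte char #1 = E1 82 A8.
Offset 3: leading byte 0xE2 = 11100010 → 3-byte char #2 = E2 88 B5.
Offset 6: leading byte 0xEB = 11101011 → 3-byte char #3 = EB B1 9F.
Leading byte 0xEB = 11101011 matches 1110xxxx → 3-byte sequence.
Byte 1: 0xEB = 11101011, payload 1011 (4 bits).
Byte 2: 0xB1 = 10110001 (10xxxxxx ✓), payload 110001.
Byte 3: 0x9F = 10011111 (10xxxxxx ✓), payload 011111.
Concatenate: 1011110001011111 = 0xBC5F (16 bits → U+BC5F).

U+BC5F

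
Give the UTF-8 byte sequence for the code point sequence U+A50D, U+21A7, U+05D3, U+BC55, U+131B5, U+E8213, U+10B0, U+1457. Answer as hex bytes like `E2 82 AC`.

EA 94 8D E2 86 A7 D7 93 EB B1 95 F0 93 86 B5 F3 A8 88 93 E1 82 B0 E1 91 97

U+A50D: 3-byte form → EA 94 8D.
U+21A7: 3-byte form → E2 86 A7.
U+05D3: 2-byte form → D7 93.
U+BC55: 3-byte form → EB B1 95.
U+131B5: 4-byte form → F0 93 86 B5.
U+E8213: 4-byte form → F3 A8 88 93.
U+10B0: 3-byte form → E1 82 B0.
U+1457: 3-byte form → E1 91 97.
Concatenated (25 bytes): EA 94 8D E2 86 A7 D7 93 EB B1 95 F0 93 86 B5 F3 A8 88 93 E1 82 B0 E1 91 97.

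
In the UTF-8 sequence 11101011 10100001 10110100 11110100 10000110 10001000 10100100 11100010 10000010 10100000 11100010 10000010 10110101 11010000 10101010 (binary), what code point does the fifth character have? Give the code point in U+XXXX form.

U+042A

Offset 0: leading byte 0xEB = 11101011 → 3-byte char #1 = EB A1 B4.
Offset 3: leading byte 0xF4 = 11110100 → 4-byte char #2 = F4 86 88 A4.
Offset 7: leading byte 0xE2 = 11100010 → 3-byte char #3 = E2 82 A0.
Offset 10: leading byte 0xE2 = 11100010 → 3-byte char #4 = E2 82 B5.
Offset 13: leading byte 0xD0 = 11010000 → 2-byte char #5 = D0 AA.
Leading byte 0xD0 = 11010000 matches 110xxxxx → 2-byte sequence.
Byte 1: 0xD0 = 11010000, payload 10000 (5 bits).
Byte 2: 0xAA = 10101010 (10xxxxxx ✓), payload 101010.
Concatenate: 10000101010 = 0x42A (11 bits → U+042A).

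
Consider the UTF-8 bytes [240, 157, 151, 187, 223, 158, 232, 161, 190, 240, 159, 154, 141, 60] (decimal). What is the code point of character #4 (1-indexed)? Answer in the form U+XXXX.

U+1F68D

Offset 0: leading byte 0xF0 = 11110000 → 4-byte char #1 = F0 9D 97 BB.
Offset 4: leading byte 0xDF = 11011111 → 2-byte char #2 = DF 9E.
Offset 6: leading byte 0xE8 = 11101000 → 3-byte char #3 = E8 A1 BE.
Offset 9: leading byte 0xF0 = 11110000 → 4-byte char #4 = F0 9F 9A 8D.
Leading byte 0xF0 = 11110000 matches 11110xxx → 4-byte sequence.
Byte 1: 0xF0 = 11110000, payload 000 (3 bits).
Byte 2: 0x9F = 10011111 (10xxxxxx ✓), payload 011111.
Byte 3: 0x9A = 10011010 (10xxxxxx ✓), payload 011010.
Byte 4: 0x8D = 10001101 (10xxxxxx ✓), payload 001101.
Concatenate: 000011111011010001101 = 0x1F68D (21 bits → U+1F68D).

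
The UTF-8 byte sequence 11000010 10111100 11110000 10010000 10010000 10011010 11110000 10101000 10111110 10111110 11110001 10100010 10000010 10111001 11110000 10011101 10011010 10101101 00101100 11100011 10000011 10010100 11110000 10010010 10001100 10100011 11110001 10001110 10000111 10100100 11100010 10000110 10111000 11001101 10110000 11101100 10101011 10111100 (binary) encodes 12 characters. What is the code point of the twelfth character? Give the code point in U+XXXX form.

Offset 0: leading byte 0xC2 = 11000010 → 2-byte char #1 = C2 BC.
Offset 2: leading byte 0xF0 = 11110000 → 4-byte char #2 = F0 90 90 9A.
Offset 6: leading byte 0xF0 = 11110000 → 4-byte char #3 = F0 A8 BE BE.
Offset 10: leading byte 0xF1 = 11110001 → 4-byte char #4 = F1 A2 82 B9.
Offset 14: leading byte 0xF0 = 11110000 → 4-byte char #5 = F0 9D 9A AD.
Offset 18: leading byte 0x2C = 00101100 → 1-byte char #6 = 2C.
Offset 19: leading byte 0xE3 = 11100011 → 3-byte char #7 = E3 83 94.
Offset 22: leading byte 0xF0 = 11110000 → 4-byte char #8 = F0 92 8C A3.
Offset 26: leading byte 0xF1 = 11110001 → 4-byte char #9 = F1 8E 87 A4.
Offset 30: leading byte 0xE2 = 11100010 → 3-byte char #10 = E2 86 B8.
Offset 33: leading byte 0xCD = 11001101 → 2-byte char #11 = CD B0.
Offset 35: leading byte 0xEC = 11101100 → 3-byte char #12 = EC AB BC.
Leading byte 0xEC = 11101100 matches 1110xxxx → 3-byte sequence.
Byte 1: 0xEC = 11101100, payload 1100 (4 bits).
Byte 2: 0xAB = 10101011 (10xxxxxx ✓), payload 101011.
Byte 3: 0xBC = 10111100 (10xxxxxx ✓), payload 111100.
Concatenate: 1100101011111100 = 0xCAFC (16 bits → U+CAFC).

U+CAFC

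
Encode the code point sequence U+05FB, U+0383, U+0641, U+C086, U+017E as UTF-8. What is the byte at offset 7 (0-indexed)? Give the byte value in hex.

U+05FB → 2-byte form D7 BB at offsets 0–1.
U+0383 → 2-byte form CE 83 at offsets 2–3.
U+0641 → 2-byte form D9 81 at offsets 4–5.
U+C086 → 3-byte form EC 82 86 at offsets 6–8.
Offset 7 falls in char 4's range; it's byte 2 of EC 82 86 = 0x82.

0x82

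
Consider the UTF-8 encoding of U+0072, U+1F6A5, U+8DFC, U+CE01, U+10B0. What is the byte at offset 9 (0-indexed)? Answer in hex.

0xB8

U+0072 → 1-byte form 72 at offsets 0–0.
U+1F6A5 → 4-byte form F0 9F 9A A5 at offsets 1–4.
U+8DFC → 3-byte form E8 B7 BC at offsets 5–7.
U+CE01 → 3-byte form EC B8 81 at offsets 8–10.
Offset 9 falls in char 4's range; it's byte 2 of EC B8 81 = 0xB8.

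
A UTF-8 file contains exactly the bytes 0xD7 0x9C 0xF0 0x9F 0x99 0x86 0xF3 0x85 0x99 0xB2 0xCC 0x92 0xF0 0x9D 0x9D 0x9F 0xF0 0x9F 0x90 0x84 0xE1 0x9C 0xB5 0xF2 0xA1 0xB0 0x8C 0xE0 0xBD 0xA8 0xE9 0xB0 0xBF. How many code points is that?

10

Byte at offset 0: 0xD7 = 11010111 → 2-byte char (#1). Advance 2.
Byte at offset 2: 0xF0 = 11110000 → 4-byte char (#2). Advance 4.
Byte at offset 6: 0xF3 = 11110011 → 4-byte char (#3). Advance 4.
Byte at offset 10: 0xCC = 11001100 → 2-byte char (#4). Advance 2.
Byte at offset 12: 0xF0 = 11110000 → 4-byte char (#5). Advance 4.
Byte at offset 16: 0xF0 = 11110000 → 4-byte char (#6). Advance 4.
Byte at offset 20: 0xE1 = 11100001 → 3-byte char (#7). Advance 3.
Byte at offset 23: 0xF2 = 11110010 → 4-byte char (#8). Advance 4.
Byte at offset 27: 0xE0 = 11100000 → 3-byte char (#9). Advance 3.
Byte at offset 30: 0xE9 = 11101001 → 3-byte char (#10). Advance 3.
Reached end at offset 33 after 10 code points.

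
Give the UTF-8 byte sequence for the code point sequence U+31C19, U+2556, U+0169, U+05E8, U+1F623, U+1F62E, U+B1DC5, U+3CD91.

F0 B1 B0 99 E2 95 96 C5 A9 D7 A8 F0 9F 98 A3 F0 9F 98 AE F2 B1 B7 85 F0 BC B6 91

U+31C19: 4-byte form → F0 B1 B0 99.
U+2556: 3-byte form → E2 95 96.
U+0169: 2-byte form → C5 A9.
U+05E8: 2-byte form → D7 A8.
U+1F623: 4-byte form → F0 9F 98 A3.
U+1F62E: 4-byte form → F0 9F 98 AE.
U+B1DC5: 4-byte form → F2 B1 B7 85.
U+3CD91: 4-byte form → F0 BC B6 91.
Concatenated (27 bytes): F0 B1 B0 99 E2 95 96 C5 A9 D7 A8 F0 9F 98 A3 F0 9F 98 AE F2 B1 B7 85 F0 BC B6 91.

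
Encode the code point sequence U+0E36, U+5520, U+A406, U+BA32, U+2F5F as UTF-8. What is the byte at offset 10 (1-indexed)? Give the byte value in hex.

1-indexed offset 10 is 0-indexed offset 9.
U+0E36 → 3-byte form E0 B8 B6 at offsets 0–2.
U+5520 → 3-byte form E5 94 A0 at offsets 3–5.
U+A406 → 3-byte form EA 90 86 at offsets 6–8.
U+BA32 → 3-byte form EB A8 B2 at offsets 9–11.
Offset 9 falls in char 4's range; it's byte 1 of EB A8 B2 = 0xEB.

0xEB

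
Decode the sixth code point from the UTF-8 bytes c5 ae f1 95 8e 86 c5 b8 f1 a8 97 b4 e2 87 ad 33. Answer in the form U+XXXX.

Offset 0: leading byte 0xC5 = 11000101 → 2-byte char #1 = C5 AE.
Offset 2: leading byte 0xF1 = 11110001 → 4-byte char #2 = F1 95 8E 86.
Offset 6: leading byte 0xC5 = 11000101 → 2-byte char #3 = C5 B8.
Offset 8: leading byte 0xF1 = 11110001 → 4-byte char #4 = F1 A8 97 B4.
Offset 12: leading byte 0xE2 = 11100010 → 3-byte char #5 = E2 87 AD.
Offset 15: leading byte 0x33 = 00110011 → 1-byte char #6 = 33.
Leading byte 0x33 = 00110011 matches 0xxxxxxx → 1-byte sequence.
Byte 1: 0x33 = 00110011, payload 0110011 (7 bits).
Concatenate: 0110011 = 0x33 (7 bits → U+0033).

U+0033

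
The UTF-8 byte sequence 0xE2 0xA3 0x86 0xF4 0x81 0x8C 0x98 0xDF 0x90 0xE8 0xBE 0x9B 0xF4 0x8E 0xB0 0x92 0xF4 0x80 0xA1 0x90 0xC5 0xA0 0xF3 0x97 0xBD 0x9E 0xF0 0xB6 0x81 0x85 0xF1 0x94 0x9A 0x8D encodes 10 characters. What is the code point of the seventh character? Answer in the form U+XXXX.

Offset 0: leading byte 0xE2 = 11100010 → 3-byte char #1 = E2 A3 86.
Offset 3: leading byte 0xF4 = 11110100 → 4-byte char #2 = F4 81 8C 98.
Offset 7: leading byte 0xDF = 11011111 → 2-byte char #3 = DF 90.
Offset 9: leading byte 0xE8 = 11101000 → 3-byte char #4 = E8 BE 9B.
Offset 12: leading byte 0xF4 = 11110100 → 4-byte char #5 = F4 8E B0 92.
Offset 16: leading byte 0xF4 = 11110100 → 4-byte char #6 = F4 80 A1 90.
Offset 20: leading byte 0xC5 = 11000101 → 2-byte char #7 = C5 A0.
Leading byte 0xC5 = 11000101 matches 110xxxxx → 2-byte sequence.
Byte 1: 0xC5 = 11000101, payload 00101 (5 bits).
Byte 2: 0xA0 = 10100000 (10xxxxxx ✓), payload 100000.
Concatenate: 00101100000 = 0x160 (11 bits → U+0160).

U+0160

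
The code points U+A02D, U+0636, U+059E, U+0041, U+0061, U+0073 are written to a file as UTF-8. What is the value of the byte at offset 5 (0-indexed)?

U+A02D → 3-byte form EA 80 AD at offsets 0–2.
U+0636 → 2-byte form D8 B6 at offsets 3–4.
U+059E → 2-byte form D6 9E at offsets 5–6.
Offset 5 falls in char 3's range; it's byte 1 of D6 9E = 0xD6.

0xD6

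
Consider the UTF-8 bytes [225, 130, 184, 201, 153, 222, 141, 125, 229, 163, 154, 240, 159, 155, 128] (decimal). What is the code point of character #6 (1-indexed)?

Offset 0: leading byte 0xE1 = 11100001 → 3-byte char #1 = E1 82 B8.
Offset 3: leading byte 0xC9 = 11001001 → 2-byte char #2 = C9 99.
Offset 5: leading byte 0xDE = 11011110 → 2-byte char #3 = DE 8D.
Offset 7: leading byte 0x7D = 01111101 → 1-byte char #4 = 7D.
Offset 8: leading byte 0xE5 = 11100101 → 3-byte char #5 = E5 A3 9A.
Offset 11: leading byte 0xF0 = 11110000 → 4-byte char #6 = F0 9F 9B 80.
Leading byte 0xF0 = 11110000 matches 11110xxx → 4-byte sequence.
Byte 1: 0xF0 = 11110000, payload 000 (3 bits).
Byte 2: 0x9F = 10011111 (10xxxxxx ✓), payload 011111.
Byte 3: 0x9B = 10011011 (10xxxxxx ✓), payload 011011.
Byte 4: 0x80 = 10000000 (10xxxxxx ✓), payload 000000.
Concatenate: 000011111011011000000 = 0x1F6C0 (21 bits → U+1F6C0).

U+1F6C0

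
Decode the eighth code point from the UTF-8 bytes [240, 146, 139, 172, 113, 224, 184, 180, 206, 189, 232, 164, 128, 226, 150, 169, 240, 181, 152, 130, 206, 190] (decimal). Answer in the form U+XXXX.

Offset 0: leading byte 0xF0 = 11110000 → 4-byte char #1 = F0 92 8B AC.
Offset 4: leading byte 0x71 = 01110001 → 1-byte char #2 = 71.
Offset 5: leading byte 0xE0 = 11100000 → 3-byte char #3 = E0 B8 B4.
Offset 8: leading byte 0xCE = 11001110 → 2-byte char #4 = CE BD.
Offset 10: leading byte 0xE8 = 11101000 → 3-byte char #5 = E8 A4 80.
Offset 13: leading byte 0xE2 = 11100010 → 3-byte char #6 = E2 96 A9.
Offset 16: leading byte 0xF0 = 11110000 → 4-byte char #7 = F0 B5 98 82.
Offset 20: leading byte 0xCE = 11001110 → 2-byte char #8 = CE BE.
Leading byte 0xCE = 11001110 matches 110xxxxx → 2-byte sequence.
Byte 1: 0xCE = 11001110, payload 01110 (5 bits).
Byte 2: 0xBE = 10111110 (10xxxxxx ✓), payload 111110.
Concatenate: 01110111110 = 0x3BE (11 bits → U+03BE).

U+03BE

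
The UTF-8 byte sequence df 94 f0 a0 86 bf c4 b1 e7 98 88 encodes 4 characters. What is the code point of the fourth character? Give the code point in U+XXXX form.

U+7608

Offset 0: leading byte 0xDF = 11011111 → 2-byte char #1 = DF 94.
Offset 2: leading byte 0xF0 = 11110000 → 4-byte char #2 = F0 A0 86 BF.
Offset 6: leading byte 0xC4 = 11000100 → 2-byte char #3 = C4 B1.
Offset 8: leading byte 0xE7 = 11100111 → 3-byte char #4 = E7 98 88.
Leading byte 0xE7 = 11100111 matches 1110xxxx → 3-byte sequence.
Byte 1: 0xE7 = 11100111, payload 0111 (4 bits).
Byte 2: 0x98 = 10011000 (10xxxxxx ✓), payload 011000.
Byte 3: 0x88 = 10001000 (10xxxxxx ✓), payload 001000.
Concatenate: 0111011000001000 = 0x7608 (16 bits → U+7608).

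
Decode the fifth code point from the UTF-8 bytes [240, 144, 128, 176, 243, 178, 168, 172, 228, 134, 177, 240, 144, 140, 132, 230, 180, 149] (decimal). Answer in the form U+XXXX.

U+6D15

Offset 0: leading byte 0xF0 = 11110000 → 4-byte char #1 = F0 90 80 B0.
Offset 4: leading byte 0xF3 = 11110011 → 4-byte char #2 = F3 B2 A8 AC.
Offset 8: leading byte 0xE4 = 11100100 → 3-byte char #3 = E4 86 B1.
Offset 11: leading byte 0xF0 = 11110000 → 4-byte char #4 = F0 90 8C 84.
Offset 15: leading byte 0xE6 = 11100110 → 3-byte char #5 = E6 B4 95.
Leading byte 0xE6 = 11100110 matches 1110xxxx → 3-byte sequence.
Byte 1: 0xE6 = 11100110, payload 0110 (4 bits).
Byte 2: 0xB4 = 10110100 (10xxxxxx ✓), payload 110100.
Byte 3: 0x95 = 10010101 (10xxxxxx ✓), payload 010101.
Concatenate: 0110110100010101 = 0x6D15 (16 bits → U+6D15).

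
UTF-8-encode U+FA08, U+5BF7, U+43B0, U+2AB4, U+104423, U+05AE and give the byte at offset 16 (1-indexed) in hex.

1-indexed offset 16 is 0-indexed offset 15.
U+FA08 → 3-byte form EF A8 88 at offsets 0–2.
U+5BF7 → 3-byte form E5 AF B7 at offsets 3–5.
U+43B0 → 3-byte form E4 8E B0 at offsets 6–8.
U+2AB4 → 3-byte form E2 AA B4 at offsets 9–11.
U+104423 → 4-byte form F4 84 90 A3 at offsets 12–15.
Offset 15 falls in char 5's range; it's byte 4 of F4 84 90 A3 = 0xA3.

0xA3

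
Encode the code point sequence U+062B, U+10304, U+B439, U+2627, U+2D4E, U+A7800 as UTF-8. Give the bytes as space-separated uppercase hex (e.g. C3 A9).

D8 AB F0 90 8C 84 EB 90 B9 E2 98 A7 E2 B5 8E F2 A7 A0 80

U+062B: 2-byte form → D8 AB.
U+10304: 4-byte form → F0 90 8C 84.
U+B439: 3-byte form → EB 90 B9.
U+2627: 3-byte form → E2 98 A7.
U+2D4E: 3-byte form → E2 B5 8E.
U+A7800: 4-byte form → F2 A7 A0 80.
Concatenated (19 bytes): D8 AB F0 90 8C 84 EB 90 B9 E2 98 A7 E2 B5 8E F2 A7 A0 80.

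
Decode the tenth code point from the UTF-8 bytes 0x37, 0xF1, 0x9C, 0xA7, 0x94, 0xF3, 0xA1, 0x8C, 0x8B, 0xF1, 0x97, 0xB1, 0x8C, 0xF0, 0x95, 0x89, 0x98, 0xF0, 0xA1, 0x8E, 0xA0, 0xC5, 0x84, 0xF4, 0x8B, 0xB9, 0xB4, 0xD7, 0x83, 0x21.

U+0021

Offset 0: leading byte 0x37 = 00110111 → 1-byte char #1 = 37.
Offset 1: leading byte 0xF1 = 11110001 → 4-byte char #2 = F1 9C A7 94.
Offset 5: leading byte 0xF3 = 11110011 → 4-byte char #3 = F3 A1 8C 8B.
Offset 9: leading byte 0xF1 = 11110001 → 4-byte char #4 = F1 97 B1 8C.
Offset 13: leading byte 0xF0 = 11110000 → 4-byte char #5 = F0 95 89 98.
Offset 17: leading byte 0xF0 = 11110000 → 4-byte char #6 = F0 A1 8E A0.
Offset 21: leading byte 0xC5 = 11000101 → 2-byte char #7 = C5 84.
Offset 23: leading byte 0xF4 = 11110100 → 4-byte char #8 = F4 8B B9 B4.
Offset 27: leading byte 0xD7 = 11010111 → 2-byte char #9 = D7 83.
Offset 29: leading byte 0x21 = 00100001 → 1-byte char #10 = 21.
Leading byte 0x21 = 00100001 matches 0xxxxxxx → 1-byte sequence.
Byte 1: 0x21 = 00100001, payload 0100001 (7 bits).
Concatenate: 0100001 = 0x21 (7 bits → U+0021).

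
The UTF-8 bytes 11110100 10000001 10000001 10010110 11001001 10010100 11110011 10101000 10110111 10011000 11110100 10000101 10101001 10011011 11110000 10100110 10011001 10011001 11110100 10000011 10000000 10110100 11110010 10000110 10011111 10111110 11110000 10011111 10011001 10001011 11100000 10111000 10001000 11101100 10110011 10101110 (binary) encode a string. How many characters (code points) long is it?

10

Byte at offset 0: 0xF4 = 11110100 → 4-byte char (#1). Advance 4.
Byte at offset 4: 0xC9 = 11001001 → 2-byte char (#2). Advance 2.
Byte at offset 6: 0xF3 = 11110011 → 4-byte char (#3). Advance 4.
Byte at offset 10: 0xF4 = 11110100 → 4-byte char (#4). Advance 4.
Byte at offset 14: 0xF0 = 11110000 → 4-byte char (#5). Advance 4.
Byte at offset 18: 0xF4 = 11110100 → 4-byte char (#6). Advance 4.
Byte at offset 22: 0xF2 = 11110010 → 4-byte char (#7). Advance 4.
Byte at offset 26: 0xF0 = 11110000 → 4-byte char (#8). Advance 4.
Byte at offset 30: 0xE0 = 11100000 → 3-byte char (#9). Advance 3.
Byte at offset 33: 0xEC = 11101100 → 3-byte char (#10). Advance 3.
Reached end at offset 36 after 10 code points.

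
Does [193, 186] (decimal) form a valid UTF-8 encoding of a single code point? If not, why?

Leading byte 0xC1 = 11000001 → 2-byte form.
Continuation bytes all match 10xxxxxx. Payload decodes to 0x7A.
But 0x7A < 0x80, the minimum for a 2-byte sequence — this is an overlong encoding.

invalid (overlong encoding)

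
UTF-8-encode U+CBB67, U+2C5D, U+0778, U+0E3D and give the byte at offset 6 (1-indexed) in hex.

1-indexed offset 6 is 0-indexed offset 5.
U+CBB67 → 4-byte form F3 8B AD A7 at offsets 0–3.
U+2C5D → 3-byte form E2 B1 9D at offsets 4–6.
Offset 5 falls in char 2's range; it's byte 2 of E2 B1 9D = 0xB1.

0xB1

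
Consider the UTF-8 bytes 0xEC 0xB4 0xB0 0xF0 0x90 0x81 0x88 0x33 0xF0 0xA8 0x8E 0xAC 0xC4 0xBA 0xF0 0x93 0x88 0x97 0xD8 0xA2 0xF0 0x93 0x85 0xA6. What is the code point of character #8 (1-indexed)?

Offset 0: leading byte 0xEC = 11101100 → 3-byte char #1 = EC B4 B0.
Offset 3: leading byte 0xF0 = 11110000 → 4-byte char #2 = F0 90 81 88.
Offset 7: leading byte 0x33 = 00110011 → 1-byte char #3 = 33.
Offset 8: leading byte 0xF0 = 11110000 → 4-byte char #4 = F0 A8 8E AC.
Offset 12: leading byte 0xC4 = 11000100 → 2-byte char #5 = C4 BA.
Offset 14: leading byte 0xF0 = 11110000 → 4-byte char #6 = F0 93 88 97.
Offset 18: leading byte 0xD8 = 11011000 → 2-byte char #7 = D8 A2.
Offset 20: leading byte 0xF0 = 11110000 → 4-byte char #8 = F0 93 85 A6.
Leading byte 0xF0 = 11110000 matches 11110xxx → 4-byte sequence.
Byte 1: 0xF0 = 11110000, payload 000 (3 bits).
Byte 2: 0x93 = 10010011 (10xxxxxx ✓), payload 010011.
Byte 3: 0x85 = 10000101 (10xxxxxx ✓), payload 000101.
Byte 4: 0xA6 = 10100110 (10xxxxxx ✓), payload 100110.
Concatenate: 000010011000101100110 = 0x13166 (21 bits → U+13166).

U+13166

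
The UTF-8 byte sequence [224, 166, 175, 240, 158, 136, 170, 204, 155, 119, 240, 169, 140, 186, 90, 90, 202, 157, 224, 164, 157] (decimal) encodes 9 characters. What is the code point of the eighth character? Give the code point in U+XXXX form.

U+029D

Offset 0: leading byte 0xE0 = 11100000 → 3-byte char #1 = E0 A6 AF.
Offset 3: leading byte 0xF0 = 11110000 → 4-byte char #2 = F0 9E 88 AA.
Offset 7: leading byte 0xCC = 11001100 → 2-byte char #3 = CC 9B.
Offset 9: leading byte 0x77 = 01110111 → 1-byte char #4 = 77.
Offset 10: leading byte 0xF0 = 11110000 → 4-byte char #5 = F0 A9 8C BA.
Offset 14: leading byte 0x5A = 01011010 → 1-byte char #6 = 5A.
Offset 15: leading byte 0x5A = 01011010 → 1-byte char #7 = 5A.
Offset 16: leading byte 0xCA = 11001010 → 2-byte char #8 = CA 9D.
Leading byte 0xCA = 11001010 matches 110xxxxx → 2-byte sequence.
Byte 1: 0xCA = 11001010, payload 01010 (5 bits).
Byte 2: 0x9D = 10011101 (10xxxxxx ✓), payload 011101.
Concatenate: 01010011101 = 0x29D (11 bits → U+029D).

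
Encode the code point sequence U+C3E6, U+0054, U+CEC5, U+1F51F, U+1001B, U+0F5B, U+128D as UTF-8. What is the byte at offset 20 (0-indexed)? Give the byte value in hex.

0x8D

U+C3E6 → 3-byte form EC 8F A6 at offsets 0–2.
U+0054 → 1-byte form 54 at offsets 3–3.
U+CEC5 → 3-byte form EC BB 85 at offsets 4–6.
U+1F51F → 4-byte form F0 9F 94 9F at offsets 7–10.
U+1001B → 4-byte form F0 90 80 9B at offsets 11–14.
U+0F5B → 3-byte form E0 BD 9B at offsets 15–17.
U+128D → 3-byte form E1 8A 8D at offsets 18–20.
Offset 20 falls in char 7's range; it's byte 3 of E1 8A 8D = 0x8D.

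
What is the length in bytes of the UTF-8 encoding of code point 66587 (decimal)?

4

U+1041B = 0x1041B. UTF-8 uses 1 byte below 0x80, 2 below 0x800, 3 below 0x10000, 4 up to 0x10FFFF. 0x1041B is in U+10000–U+10FFFF → 4 bytes.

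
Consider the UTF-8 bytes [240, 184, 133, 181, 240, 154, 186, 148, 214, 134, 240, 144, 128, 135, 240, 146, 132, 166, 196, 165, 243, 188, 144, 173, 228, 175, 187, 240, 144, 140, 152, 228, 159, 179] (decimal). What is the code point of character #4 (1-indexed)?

Offset 0: leading byte 0xF0 = 11110000 → 4-byte char #1 = F0 B8 85 B5.
Offset 4: leading byte 0xF0 = 11110000 → 4-byte char #2 = F0 9A BA 94.
Offset 8: leading byte 0xD6 = 11010110 → 2-byte char #3 = D6 86.
Offset 10: leading byte 0xF0 = 11110000 → 4-byte char #4 = F0 90 80 87.
Leading byte 0xF0 = 11110000 matches 11110xxx → 4-byte sequence.
Byte 1: 0xF0 = 11110000, payload 000 (3 bits).
Byte 2: 0x90 = 10010000 (10xxxxxx ✓), payload 010000.
Byte 3: 0x80 = 10000000 (10xxxxxx ✓), payload 000000.
Byte 4: 0x87 = 10000111 (10xxxxxx ✓), payload 000111.
Concatenate: 000010000000000000111 = 0x10007 (21 bits → U+10007).

U+10007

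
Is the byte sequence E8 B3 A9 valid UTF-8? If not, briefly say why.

Leading byte 0xE8 = 11101000 → 3-byte form.
Continuation bytes 0xB3=10110011, 0xA9=10101001 all match 10xxxxxx.
Decoded value 0x8CE9 is ≥ 0x800 (shortest form) and not a surrogate.

valid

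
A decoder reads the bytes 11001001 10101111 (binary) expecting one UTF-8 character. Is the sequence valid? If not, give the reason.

Leading byte 0xC9 = 11001001 → 2-byte form.
Continuation bytes 0xAF=10101111 all match 10xxxxxx.
Decoded value 0x26F is ≥ 0x80 (shortest form) and not a surrogate.

valid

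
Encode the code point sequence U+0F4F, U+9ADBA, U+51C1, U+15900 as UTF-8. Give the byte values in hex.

U+0F4F: 3-byte form → E0 BD 8F.
U+9ADBA: 4-byte form → F2 9A B6 BA.
U+51C1: 3-byte form → E5 87 81.
U+15900: 4-byte form → F0 95 A4 80.
Concatenated (14 bytes): E0 BD 8F F2 9A B6 BA E5 87 81 F0 95 A4 80.

E0 BD 8F F2 9A B6 BA E5 87 81 F0 95 A4 80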